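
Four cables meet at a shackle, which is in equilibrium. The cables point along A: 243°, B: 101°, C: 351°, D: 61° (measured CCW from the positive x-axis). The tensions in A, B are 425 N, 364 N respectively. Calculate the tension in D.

Resolve: ΣF_x = 425 cos 243° + 364 cos 101° + T_C cos 351° + T_D cos 61° = 0.
        ΣF_y = 425 sin 243° + 364 sin 101° + T_C sin 351° + T_D sin 61° = 0.
The known terms sum to (-262.4, -21.37) N, so 0.9877 T_C + 0.4848 T_D = 262.4 and -0.1564 T_C + 0.8746 T_D = 21.37.
Solving simultaneously: T_C = 233.2 N, T_D = 66.14 N.

T_D ≈ 66.1 N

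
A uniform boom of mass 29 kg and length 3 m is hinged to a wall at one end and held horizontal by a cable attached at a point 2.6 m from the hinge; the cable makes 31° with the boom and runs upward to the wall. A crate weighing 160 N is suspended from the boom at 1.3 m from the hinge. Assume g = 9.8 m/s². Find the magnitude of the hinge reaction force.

|H| ≈ 453 N

Take torques about the hinge: T sin 31° · 2.6 = 29×9.8×1.5 + 160×1.3 = 634.3 N·m.
So T = 634.3 / (0.5150 × 2.6) = 473.68 N.
ΣF_x = 0: H_x = T cos 31° = 406.02 N.
ΣF_y = 0: H_y = (29×9.8 + 160) − T sin 31° = 444.2 − 243.96 = 200.24 N.
|H| = √(H_x² + H_y²) = √((406.02)² + (200.24)²) = 452.71 N.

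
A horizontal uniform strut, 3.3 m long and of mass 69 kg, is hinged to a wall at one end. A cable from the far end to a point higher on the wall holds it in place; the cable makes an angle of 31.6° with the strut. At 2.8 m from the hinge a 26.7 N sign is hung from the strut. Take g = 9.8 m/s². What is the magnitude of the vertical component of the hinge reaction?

Take torques about the hinge: T sin 31.6° · 3.3 = 69×9.8×1.65 + 26.7×2.8 = 1190.5 N·m.
So T = 1190.5 / (0.5240 × 3.3) = 688.48 N.
ΣF_y = 0: H_y = (69×9.8 + 26.7) − T sin 31.6° = 702.9 − 360.75 = 342.15 N.

|H_y| ≈ 342 N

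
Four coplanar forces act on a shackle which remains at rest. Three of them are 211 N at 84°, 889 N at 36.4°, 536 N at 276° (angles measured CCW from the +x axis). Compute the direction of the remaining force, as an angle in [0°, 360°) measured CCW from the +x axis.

Sum the known components: ΣF_x = 793.6 N, ΣF_y = 204.3 N.
For equilibrium the remaining force must supply (−ΣF_x, −ΣF_y) = (-793.6, -204.3) N.
Magnitude = √((-793.6)² + (-204.3)²) = 819.5 N; direction = atan2(-204.3, -793.6) = 194.4°.

θ ≈ 194°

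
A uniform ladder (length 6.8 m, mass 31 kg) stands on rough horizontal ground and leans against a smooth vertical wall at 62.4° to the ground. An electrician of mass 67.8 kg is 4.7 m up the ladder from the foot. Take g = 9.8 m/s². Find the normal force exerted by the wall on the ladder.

N_wall ≈ 319 N

Torques about the foot: N_wall · 6.8 sin 62.4° = 31×9.8×3.4 cos 62.4° + 67.8×9.8×4.7 cos 62.4° → N_wall = 319.5 N.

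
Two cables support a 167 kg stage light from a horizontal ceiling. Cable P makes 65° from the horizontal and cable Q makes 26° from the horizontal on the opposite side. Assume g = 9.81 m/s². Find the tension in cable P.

T_P ≈ 1470 N

Weight W = 167 × 9.81 = 1638 N acts straight down.
Horizontal: T_P cos 65° = T_Q cos 26°  →  T_Q = 0.4702 T_P.
Vertical: T_P sin 65° + T_Q sin 26° = 1638.
Substituting the horizontal relation into the vertical equation gives 1.112 T_P = 1638, so T_P = 1473 N.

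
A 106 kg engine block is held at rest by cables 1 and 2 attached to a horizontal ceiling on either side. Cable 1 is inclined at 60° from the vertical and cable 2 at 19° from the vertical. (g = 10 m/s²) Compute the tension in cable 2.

Angles from the horizontal: cable 1 is 90° − 60° = 30°, cable 2 is 90° − 19° = 71°.
Weight W = 106 × 10 = 1060 N acts straight down.
Horizontal: T_1 cos 30° = T_2 cos 71°  →  T_1 = 0.3759 T_2.
Vertical: T_1 sin 30° + T_2 sin 71° = 1060.
Substituting the horizontal relation into the vertical equation gives 1.133 T_2 = 1060, so T_2 = 935.2 N.

T_2 ≈ 935 N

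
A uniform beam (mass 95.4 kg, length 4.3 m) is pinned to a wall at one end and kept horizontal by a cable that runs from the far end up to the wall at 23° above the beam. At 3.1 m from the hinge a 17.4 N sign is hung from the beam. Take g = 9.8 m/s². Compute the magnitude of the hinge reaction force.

Take torques about the hinge: T sin 23° · 4.3 = 95.4×9.8×2.15 + 17.4×3.1 = 2064 N·m.
So T = 2064 / (0.3907 × 4.3) = 1228.5 N.
ΣF_x = 0: H_x = T cos 23° = 1130.8 N.
ΣF_y = 0: H_y = (95.4×9.8 + 17.4) − T sin 23° = 952.32 − 480 = 472.32 N.
|H| = √(H_x² + H_y²) = √((1130.8)² + (472.32)²) = 1225.5 N.

|H| ≈ 1230 N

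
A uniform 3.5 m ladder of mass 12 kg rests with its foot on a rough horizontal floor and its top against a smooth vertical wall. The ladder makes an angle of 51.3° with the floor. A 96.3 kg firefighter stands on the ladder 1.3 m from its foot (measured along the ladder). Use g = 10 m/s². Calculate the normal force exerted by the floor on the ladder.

ΣF_y = 0: N_floor = 12×10 + 96.3×10 = 1083 N.

N_floor ≈ 1080 N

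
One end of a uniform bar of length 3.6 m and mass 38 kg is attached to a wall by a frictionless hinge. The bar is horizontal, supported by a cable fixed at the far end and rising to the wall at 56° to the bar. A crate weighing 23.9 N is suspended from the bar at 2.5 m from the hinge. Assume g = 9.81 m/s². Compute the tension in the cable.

Take torques about the hinge: T sin 56° · 3.6 = 38×9.81×1.8 + 23.9×2.5 = 730.75 N·m.
So T = 730.75 / (0.8290 × 3.6) = 244.85 N.

T ≈ 245 N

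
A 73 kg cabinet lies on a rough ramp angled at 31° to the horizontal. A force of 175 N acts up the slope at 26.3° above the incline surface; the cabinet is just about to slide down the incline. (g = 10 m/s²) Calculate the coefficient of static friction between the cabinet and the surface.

On the verge of sliding down the incline, friction is at its maximum μN and acts up the slope.
Perpendicular to incline: N = W cos 31° − P sin 26.3° = 625.7 − 77.54 = 548.2 N.
Along incline: P cos 26.3° + μN = W sin 31° → μ = (W sin 31° − P cos 26.3°) / N = 0.3997.

μ ≈ 0.400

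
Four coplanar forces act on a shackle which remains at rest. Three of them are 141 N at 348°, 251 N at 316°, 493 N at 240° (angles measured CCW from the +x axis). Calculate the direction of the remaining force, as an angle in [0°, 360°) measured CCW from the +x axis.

θ ≈ 96.5°

Sum the known components: ΣF_x = 71.97 N, ΣF_y = -630.6 N.
For equilibrium the remaining force must supply (−ΣF_x, −ΣF_y) = (-71.97, 630.6) N.
Magnitude = √((-71.97)² + (630.6)²) = 634.7 N; direction = atan2(630.6, -71.97) = 96.5°.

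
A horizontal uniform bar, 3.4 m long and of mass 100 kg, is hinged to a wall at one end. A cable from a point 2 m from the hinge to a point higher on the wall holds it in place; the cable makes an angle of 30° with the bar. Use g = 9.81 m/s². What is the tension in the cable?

T ≈ 1670 N

Take torques about the hinge: T sin 30° · 2 = 100×9.81×1.7 = 1667.7 N·m.
So T = 1667.7 / (0.5000 × 2) = 1667.7 N.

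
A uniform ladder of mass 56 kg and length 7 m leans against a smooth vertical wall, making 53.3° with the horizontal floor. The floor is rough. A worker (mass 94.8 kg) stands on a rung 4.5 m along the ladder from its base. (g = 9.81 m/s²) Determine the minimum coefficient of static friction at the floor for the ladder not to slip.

μ_min ≈ 0.440

ΣF_y = 0: N_floor = 56×9.81 + 94.8×9.81 = 1479.3 N.
Torques about the foot: N_wall · 7 sin 53.3° = 56×9.81×3.5 cos 53.3° + 94.8×9.81×4.5 cos 53.3° → N_wall = 650.36 N.
ΣF_x = 0: f_floor = N_wall = 650.36 N.
μ_min = f_floor / N_floor = 650.36 / 1479.3 = 0.4396.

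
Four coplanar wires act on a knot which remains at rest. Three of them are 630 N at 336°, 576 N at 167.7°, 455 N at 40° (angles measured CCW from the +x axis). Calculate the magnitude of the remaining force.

Sum the known components: ΣF_x = 361.3 N, ΣF_y = 158.9 N.
For equilibrium the remaining force must supply (−ΣF_x, −ΣF_y) = (-361.3, -158.9) N.
Magnitude = √((-361.3)² + (-158.9)²) = 394.7 N; direction = atan2(-158.9, -361.3) = 203.7°.

F ≈ 395 N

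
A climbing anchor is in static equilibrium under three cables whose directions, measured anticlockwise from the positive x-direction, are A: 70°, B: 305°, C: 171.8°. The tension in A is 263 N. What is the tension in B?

T_B ≈ 353 N

Resolve: ΣF_x = 263 cos 70° + T_B cos 305° + T_C cos 171.8° = 0.
        ΣF_y = 263 sin 70° + T_B sin 305° + T_C sin 171.8° = 0.
The known terms sum to (89.95, 247.1) N, so 0.5736 T_B − 0.9898 T_C = -89.95 and -0.8192 T_B + 0.1426 T_C = -247.1.
Solving simultaneously: T_B = 353.2 N, T_C = 295.5 N.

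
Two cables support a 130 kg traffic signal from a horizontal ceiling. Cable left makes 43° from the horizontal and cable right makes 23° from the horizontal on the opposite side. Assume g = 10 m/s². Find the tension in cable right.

T_right ≈ 1040 N

Weight W = 130 × 10 = 1300 N acts straight down.
Horizontal: T_left cos 43° = T_right cos 23°  →  T_left = 1.259 T_right.
Vertical: T_left sin 43° + T_right sin 23° = 1300.
Substituting the horizontal relation into the vertical equation gives 1.249 T_right = 1300, so T_right = 1041 N.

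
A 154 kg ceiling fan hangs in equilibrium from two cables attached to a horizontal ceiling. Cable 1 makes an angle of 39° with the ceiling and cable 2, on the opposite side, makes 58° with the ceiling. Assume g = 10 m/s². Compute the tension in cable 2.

Weight W = 154 × 10 = 1540 N acts straight down.
Horizontal: T_1 cos 39° = T_2 cos 58°  →  T_1 = 0.6819 T_2.
Vertical: T_1 sin 39° + T_2 sin 58° = 1540.
Substituting the horizontal relation into the vertical equation gives 1.277 T_2 = 1540, so T_2 = 1206 N.

T_2 ≈ 1210 N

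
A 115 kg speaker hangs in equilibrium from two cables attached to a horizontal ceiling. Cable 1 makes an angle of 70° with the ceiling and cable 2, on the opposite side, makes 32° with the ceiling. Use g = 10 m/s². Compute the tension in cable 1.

T_1 ≈ 997 N

Weight W = 115 × 10 = 1150 N acts straight down.
Horizontal: T_1 cos 70° = T_2 cos 32°  →  T_2 = 0.4033 T_1.
Vertical: T_1 sin 70° + T_2 sin 32° = 1150.
Substituting the horizontal relation into the vertical equation gives 1.153 T_1 = 1150, so T_1 = 997 N.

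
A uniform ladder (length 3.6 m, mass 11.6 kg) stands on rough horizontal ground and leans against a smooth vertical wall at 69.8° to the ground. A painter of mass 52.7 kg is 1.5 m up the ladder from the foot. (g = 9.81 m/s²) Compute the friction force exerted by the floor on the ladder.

f ≈ 100 N

Torques about the foot: N_wall · 3.6 sin 69.8° = 11.6×9.81×1.8 cos 69.8° + 52.7×9.81×1.5 cos 69.8° → N_wall = 100.19 N.
ΣF_x = 0: f_floor = N_wall = 100.19 N.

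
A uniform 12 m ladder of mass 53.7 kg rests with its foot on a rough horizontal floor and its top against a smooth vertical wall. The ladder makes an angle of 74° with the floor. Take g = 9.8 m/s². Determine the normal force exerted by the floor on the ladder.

N_floor ≈ 526 N

ΣF_y = 0: N_floor = 53.7×9.8 = 526.26 N.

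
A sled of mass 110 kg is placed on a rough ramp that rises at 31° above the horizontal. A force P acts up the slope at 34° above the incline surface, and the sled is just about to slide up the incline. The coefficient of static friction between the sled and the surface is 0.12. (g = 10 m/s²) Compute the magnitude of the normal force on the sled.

N ≈ 519 N

On the verge of sliding up the incline, friction equals μN and acts down the slope.
Perpendicular: N + P sin 34° = W cos 31° = 942.9 N.
Along incline: P cos 34° = W sin 31° + μN  with W sin 31° = 566.5 N.
Solving the pair for P and N: P = 758.5 N, N = 518.8 N (and f = μN = 62.25 N).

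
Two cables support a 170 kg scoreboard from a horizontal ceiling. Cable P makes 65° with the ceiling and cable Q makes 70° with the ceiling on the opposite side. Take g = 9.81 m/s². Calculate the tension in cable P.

Weight W = 170 × 9.81 = 1668 N acts straight down.
Horizontal: T_P cos 65° = T_Q cos 70°  →  T_Q = 1.236 T_P.
Vertical: T_P sin 65° + T_Q sin 70° = 1668.
Substituting the horizontal relation into the vertical equation gives 2.067 T_P = 1668, so T_P = 806.6 N.

T_P ≈ 807 N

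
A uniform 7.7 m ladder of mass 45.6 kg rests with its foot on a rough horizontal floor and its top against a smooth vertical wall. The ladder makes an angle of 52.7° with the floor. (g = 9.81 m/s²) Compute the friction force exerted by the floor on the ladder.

Torques about the foot: N_wall · 7.7 sin 52.7° = 45.6×9.81×3.85 cos 52.7° → N_wall = 170.39 N.
ΣF_x = 0: f_floor = N_wall = 170.39 N.

f ≈ 170 N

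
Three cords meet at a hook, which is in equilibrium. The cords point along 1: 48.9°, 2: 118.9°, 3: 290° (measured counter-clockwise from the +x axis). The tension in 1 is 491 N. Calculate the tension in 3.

Resolve: ΣF_x = 491 cos 48.9° + T_2 cos 118.9° + T_3 cos 290° = 0.
        ΣF_y = 491 sin 48.9° + T_2 sin 118.9° + T_3 sin 290° = 0.
The known terms sum to (322.8, 370) N, so -0.4833 T_2 + 0.3420 T_3 = -322.8 and 0.8755 T_2 − 0.9397 T_3 = -370.
Solving simultaneously: T_2 = 2778 N, T_3 = 2982 N.

T_3 ≈ 2980 N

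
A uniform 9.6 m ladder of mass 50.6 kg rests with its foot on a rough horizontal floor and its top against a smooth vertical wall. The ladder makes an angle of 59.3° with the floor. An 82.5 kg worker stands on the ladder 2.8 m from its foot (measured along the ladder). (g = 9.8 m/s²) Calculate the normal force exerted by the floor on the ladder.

N_floor ≈ 1300 N

ΣF_y = 0: N_floor = 50.6×9.8 + 82.5×9.8 = 1304.4 N.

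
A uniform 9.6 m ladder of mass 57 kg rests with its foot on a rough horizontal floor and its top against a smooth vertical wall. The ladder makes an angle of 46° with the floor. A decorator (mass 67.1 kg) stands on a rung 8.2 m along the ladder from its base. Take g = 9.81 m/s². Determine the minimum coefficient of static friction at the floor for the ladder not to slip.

ΣF_y = 0: N_floor = 57×9.81 + 67.1×9.81 = 1217.4 N.
Torques about the foot: N_wall · 9.6 sin 46° = 57×9.81×4.8 cos 46° + 67.1×9.81×8.2 cos 46° → N_wall = 812.96 N.
ΣF_x = 0: f_floor = N_wall = 812.96 N.
μ_min = f_floor / N_floor = 812.96 / 1217.4 = 0.6678.

μ_min ≈ 0.668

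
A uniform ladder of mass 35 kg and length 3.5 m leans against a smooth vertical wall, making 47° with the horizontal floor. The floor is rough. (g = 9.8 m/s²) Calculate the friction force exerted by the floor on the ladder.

Torques about the foot: N_wall · 3.5 sin 47° = 35×9.8×1.75 cos 47° → N_wall = 159.93 N.
ΣF_x = 0: f_floor = N_wall = 159.93 N.

f ≈ 160 N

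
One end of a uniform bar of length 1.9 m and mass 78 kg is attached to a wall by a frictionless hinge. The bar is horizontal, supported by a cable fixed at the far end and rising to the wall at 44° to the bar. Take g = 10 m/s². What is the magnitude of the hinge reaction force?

Take torques about the hinge: T sin 44° · 1.9 = 78×10×0.95 = 741 N·m.
So T = 741 / (0.6947 × 1.9) = 561.43 N.
ΣF_x = 0: H_x = T cos 44° = 403.86 N.
ΣF_y = 0: H_y = (78×10) − T sin 44° = 780 − 390 = 390 N.
|H| = √(H_x² + H_y²) = √((403.86)² + (390)²) = 561.43 N.

|H| ≈ 561 N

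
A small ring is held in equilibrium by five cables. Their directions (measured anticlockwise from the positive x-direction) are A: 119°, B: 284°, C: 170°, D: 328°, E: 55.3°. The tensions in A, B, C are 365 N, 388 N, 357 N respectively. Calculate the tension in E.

T_E ≈ 227 N

Resolve: ΣF_x = 365 cos 119° + 388 cos 284° + 357 cos 170° + T_D cos 328° + T_E cos 55.3° = 0.
        ΣF_y = 365 sin 119° + 388 sin 284° + 357 sin 170° + T_D sin 328° + T_E sin 55.3° = 0.
The known terms sum to (-434.7, 4.754) N, so 0.8480 T_D + 0.5693 T_E = 434.7 and -0.5299 T_D + 0.8221 T_E = -4.754.
Solving simultaneously: T_D = 360.5 N, T_E = 226.6 N.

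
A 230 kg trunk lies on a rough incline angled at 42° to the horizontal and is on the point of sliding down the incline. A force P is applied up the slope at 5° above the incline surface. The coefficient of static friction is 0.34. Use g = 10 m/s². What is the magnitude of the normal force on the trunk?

N ≈ 1620 N

On the verge of sliding down the incline, friction equals μN and acts up the slope.
Perpendicular: N + P sin 5° = W cos 42° = 1709 N.
Along incline: P cos 5° + μN = W sin 42° with W sin 42° = 1539 N.
Solving the pair for P and N: P = 991 N, N = 1623 N (and f = μN = 551.8 N).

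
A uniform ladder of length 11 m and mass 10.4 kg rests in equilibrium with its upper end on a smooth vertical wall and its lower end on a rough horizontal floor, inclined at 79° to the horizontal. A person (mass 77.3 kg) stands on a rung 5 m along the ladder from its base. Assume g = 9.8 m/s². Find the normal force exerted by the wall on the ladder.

Torques about the foot: N_wall · 11 sin 79° = 10.4×9.8×5.5 cos 79° + 77.3×9.8×5 cos 79° → N_wall = 76.838 N.

N_wall ≈ 76.8 N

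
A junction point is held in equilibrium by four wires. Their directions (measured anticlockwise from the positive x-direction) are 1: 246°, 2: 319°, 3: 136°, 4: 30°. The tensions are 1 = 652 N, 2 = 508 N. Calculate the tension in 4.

Resolve: ΣF_x = 652 cos 246° + 508 cos 319° + T_3 cos 136° + T_4 cos 30° = 0.
        ΣF_y = 652 sin 246° + 508 sin 319° + T_3 sin 136° + T_4 sin 30° = 0.
The known terms sum to (118.2, -928.9) N, so -0.7193 T_3 + 0.8660 T_4 = -118.2 and 0.6947 T_3 + 0.5000 T_4 = 928.9.
Solving simultaneously: T_3 = 898.4 N, T_4 = 609.7 N.

T_4 ≈ 610 N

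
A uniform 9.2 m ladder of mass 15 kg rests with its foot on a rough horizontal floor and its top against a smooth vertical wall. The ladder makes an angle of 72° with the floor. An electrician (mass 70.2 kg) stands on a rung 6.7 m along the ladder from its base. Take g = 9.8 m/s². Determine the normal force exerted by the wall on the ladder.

N_wall ≈ 187 N

Torques about the foot: N_wall · 9.2 sin 72° = 15×9.8×4.6 cos 72° + 70.2×9.8×6.7 cos 72° → N_wall = 186.67 N.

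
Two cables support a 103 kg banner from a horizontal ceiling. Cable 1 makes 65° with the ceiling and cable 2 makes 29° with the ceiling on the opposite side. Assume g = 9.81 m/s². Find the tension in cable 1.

T_1 ≈ 886 N

Weight W = 103 × 9.81 = 1010 N acts straight down.
Horizontal: T_1 cos 65° = T_2 cos 29°  →  T_2 = 0.4832 T_1.
Vertical: T_1 sin 65° + T_2 sin 29° = 1010.
Substituting the horizontal relation into the vertical equation gives 1.141 T_1 = 1010, so T_1 = 885.9 N.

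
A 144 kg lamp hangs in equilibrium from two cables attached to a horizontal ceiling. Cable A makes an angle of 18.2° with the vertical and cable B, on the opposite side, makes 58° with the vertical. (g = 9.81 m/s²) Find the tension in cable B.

Angles from the horizontal: cable A is 90° − 18.2° = 71.8°, cable B is 90° − 58° = 32°.
Weight W = 144 × 9.81 = 1413 N acts straight down.
Horizontal: T_A cos 71.8° = T_B cos 32°  →  T_A = 2.715 T_B.
Vertical: T_A sin 71.8° + T_B sin 32° = 1413.
Substituting the horizontal relation into the vertical equation gives 3.109 T_B = 1413, so T_B = 454.3 N.

T_B ≈ 454 N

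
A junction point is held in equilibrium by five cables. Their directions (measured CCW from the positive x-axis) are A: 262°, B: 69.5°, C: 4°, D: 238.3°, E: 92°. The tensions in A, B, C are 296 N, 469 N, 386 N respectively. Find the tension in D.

Resolve: ΣF_x = 296 cos 262° + 469 cos 69.5° + 386 cos 4° + T_D cos 238.3° + T_E cos 92° = 0.
        ΣF_y = 296 sin 262° + 469 sin 69.5° + 386 sin 4° + T_D sin 238.3° + T_E sin 92° = 0.
The known terms sum to (508.1, 173.1) N, so -0.5255 T_D − 0.0349 T_E = -508.1 and -0.8508 T_D + 0.9994 T_E = -173.1.
Solving simultaneously: T_D = 926.1 N, T_E = 615.2 N.

T_D ≈ 926 N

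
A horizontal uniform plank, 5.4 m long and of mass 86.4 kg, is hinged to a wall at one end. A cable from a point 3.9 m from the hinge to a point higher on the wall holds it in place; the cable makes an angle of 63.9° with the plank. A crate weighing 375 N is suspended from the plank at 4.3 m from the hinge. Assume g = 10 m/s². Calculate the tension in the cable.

T ≈ 1130 N

Take torques about the hinge: T sin 63.9° · 3.9 = 86.4×10×2.7 + 375×4.3 = 3945.3 N·m.
So T = 3945.3 / (0.8980 × 3.9) = 1126.5 N.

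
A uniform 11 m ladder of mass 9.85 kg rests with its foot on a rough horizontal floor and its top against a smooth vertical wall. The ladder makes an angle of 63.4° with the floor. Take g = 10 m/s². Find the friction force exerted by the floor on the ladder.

Torques about the foot: N_wall · 11 sin 63.4° = 9.85×10×5.5 cos 63.4° → N_wall = 24.663 N.
ΣF_x = 0: f_floor = N_wall = 24.663 N.

f ≈ 24.7 N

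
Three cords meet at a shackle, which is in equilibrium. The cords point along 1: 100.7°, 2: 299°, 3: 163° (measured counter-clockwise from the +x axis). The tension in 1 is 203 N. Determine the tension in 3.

Resolve: ΣF_x = 203 cos 100.7° + T_2 cos 299° + T_3 cos 163° = 0.
        ΣF_y = 203 sin 100.7° + T_2 sin 299° + T_3 sin 163° = 0.
The known terms sum to (-37.69, 199.5) N, so 0.4848 T_2 − 0.9563 T_3 = 37.69 and -0.8746 T_2 + 0.2924 T_3 = -199.5.
Solving simultaneously: T_2 = 258.7 N, T_3 = 91.76 N.

T_3 ≈ 91.8 N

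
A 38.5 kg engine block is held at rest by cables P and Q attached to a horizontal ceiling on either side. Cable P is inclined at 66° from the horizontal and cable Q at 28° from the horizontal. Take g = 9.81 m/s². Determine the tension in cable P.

Weight W = 38.5 × 9.81 = 377.7 N acts straight down.
Horizontal: T_P cos 66° = T_Q cos 28°  →  T_Q = 0.4607 T_P.
Vertical: T_P sin 66° + T_Q sin 28° = 377.7.
Substituting the horizontal relation into the vertical equation gives 1.13 T_P = 377.7, so T_P = 334.3 N.

T_P ≈ 334 N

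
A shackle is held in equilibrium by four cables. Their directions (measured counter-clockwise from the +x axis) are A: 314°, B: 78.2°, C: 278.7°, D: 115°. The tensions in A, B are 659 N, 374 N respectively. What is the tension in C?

T_C ≈ 1560 N

Resolve: ΣF_x = 659 cos 314° + 374 cos 78.2° + T_C cos 278.7° + T_D cos 115° = 0.
        ΣF_y = 659 sin 314° + 374 sin 78.2° + T_C sin 278.7° + T_D sin 115° = 0.
The known terms sum to (534.3, -107.9) N, so 0.1513 T_C − 0.4226 T_D = -534.3 and -0.9885 T_C + 0.9063 T_D = 107.9.
Solving simultaneously: T_C = 1563 N, T_D = 1823 N.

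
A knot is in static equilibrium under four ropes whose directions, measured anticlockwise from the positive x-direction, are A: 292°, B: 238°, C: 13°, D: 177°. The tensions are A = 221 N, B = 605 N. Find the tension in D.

T_D ≈ 2340 N

Resolve: ΣF_x = 221 cos 292° + 605 cos 238° + T_C cos 13° + T_D cos 177° = 0.
        ΣF_y = 221 sin 292° + 605 sin 238° + T_C sin 13° + T_D sin 177° = 0.
The known terms sum to (-237.8, -718) N, so 0.9744 T_C − 0.9986 T_D = 237.8 and 0.2250 T_C + 0.0523 T_D = 718.
Solving simultaneously: T_C = 2646 N, T_D = 2344 N.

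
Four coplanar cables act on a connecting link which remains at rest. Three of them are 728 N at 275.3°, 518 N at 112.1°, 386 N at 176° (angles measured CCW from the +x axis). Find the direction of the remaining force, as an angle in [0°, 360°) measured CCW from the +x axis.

θ ≈ 23°

Sum the known components: ΣF_x = -512.7 N, ΣF_y = -218 N.
For equilibrium the remaining force must supply (−ΣF_x, −ΣF_y) = (512.7, 218) N.
Magnitude = √((512.7)² + (218)²) = 557.1 N; direction = atan2(218, 512.7) = 23.0°.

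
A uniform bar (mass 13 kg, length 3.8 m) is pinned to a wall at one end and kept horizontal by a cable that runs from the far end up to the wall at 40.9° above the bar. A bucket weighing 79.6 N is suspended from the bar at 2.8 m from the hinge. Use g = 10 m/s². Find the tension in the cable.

Take torques about the hinge: T sin 40.9° · 3.8 = 13×10×1.9 + 79.6×2.8 = 469.88 N·m.
So T = 469.88 / (0.6547 × 3.8) = 188.86 N.

T ≈ 189 N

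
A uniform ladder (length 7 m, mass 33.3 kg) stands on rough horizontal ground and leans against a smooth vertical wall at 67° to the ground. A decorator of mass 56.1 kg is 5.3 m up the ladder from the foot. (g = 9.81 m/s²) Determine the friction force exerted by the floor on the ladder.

f ≈ 246 N

Torques about the foot: N_wall · 7 sin 67° = 33.3×9.81×3.5 cos 67° + 56.1×9.81×5.3 cos 67° → N_wall = 246.21 N.
ΣF_x = 0: f_floor = N_wall = 246.21 N.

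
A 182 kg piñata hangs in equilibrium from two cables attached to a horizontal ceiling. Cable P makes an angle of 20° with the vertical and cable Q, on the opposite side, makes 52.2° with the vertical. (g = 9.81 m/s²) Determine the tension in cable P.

Angles from the horizontal: cable P is 90° − 20° = 70°, cable Q is 90° − 52.2° = 37.8°.
Weight W = 182 × 9.81 = 1785 N acts straight down.
Horizontal: T_P cos 70° = T_Q cos 37.8°  →  T_Q = 0.4329 T_P.
Vertical: T_P sin 70° + T_Q sin 37.8° = 1785.
Substituting the horizontal relation into the vertical equation gives 1.205 T_P = 1785, so T_P = 1482 N.

T_P ≈ 1480 N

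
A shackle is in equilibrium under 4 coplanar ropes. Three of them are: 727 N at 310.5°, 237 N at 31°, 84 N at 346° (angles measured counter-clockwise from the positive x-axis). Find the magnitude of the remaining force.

Sum the known components: ΣF_x = 756.8 N, ΣF_y = -451.1 N.
For equilibrium the remaining force must supply (−ΣF_x, −ΣF_y) = (-756.8, 451.1) N.
Magnitude = √((-756.8)² + (451.1)²) = 881 N; direction = atan2(451.1, -756.8) = 149.2°.

F ≈ 881 N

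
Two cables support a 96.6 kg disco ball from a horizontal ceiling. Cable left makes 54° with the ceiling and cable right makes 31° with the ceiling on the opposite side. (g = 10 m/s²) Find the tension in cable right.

T_right ≈ 570 N

Weight W = 96.6 × 10 = 966 N acts straight down.
Horizontal: T_left cos 54° = T_right cos 31°  →  T_left = 1.458 T_right.
Vertical: T_left sin 54° + T_right sin 31° = 966.
Substituting the horizontal relation into the vertical equation gives 1.695 T_right = 966, so T_right = 570 N.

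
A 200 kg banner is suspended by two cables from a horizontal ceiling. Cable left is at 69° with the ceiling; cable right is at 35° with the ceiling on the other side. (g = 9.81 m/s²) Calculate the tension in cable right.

T_right ≈ 725 N

Weight W = 200 × 9.81 = 1962 N acts straight down.
Horizontal: T_left cos 69° = T_right cos 35°  →  T_left = 2.286 T_right.
Vertical: T_left sin 69° + T_right sin 35° = 1962.
Substituting the horizontal relation into the vertical equation gives 2.708 T_right = 1962, so T_right = 724.6 N.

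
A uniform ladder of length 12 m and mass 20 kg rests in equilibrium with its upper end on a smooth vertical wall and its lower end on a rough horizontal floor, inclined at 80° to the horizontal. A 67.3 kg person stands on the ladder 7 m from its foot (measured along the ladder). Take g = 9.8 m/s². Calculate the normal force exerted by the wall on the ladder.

N_wall ≈ 85.1 N

Torques about the foot: N_wall · 12 sin 80° = 20×9.8×6 cos 80° + 67.3×9.8×7 cos 80° → N_wall = 85.119 N.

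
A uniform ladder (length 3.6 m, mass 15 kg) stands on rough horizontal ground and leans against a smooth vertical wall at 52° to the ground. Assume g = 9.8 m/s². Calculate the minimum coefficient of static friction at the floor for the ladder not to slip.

μ_min ≈ 0.391

ΣF_y = 0: N_floor = 15×9.8 = 147 N.
Torques about the foot: N_wall · 3.6 sin 52° = 15×9.8×1.8 cos 52° → N_wall = 57.424 N.
ΣF_x = 0: f_floor = N_wall = 57.424 N.
μ_min = f_floor / N_floor = 57.424 / 147 = 0.3906.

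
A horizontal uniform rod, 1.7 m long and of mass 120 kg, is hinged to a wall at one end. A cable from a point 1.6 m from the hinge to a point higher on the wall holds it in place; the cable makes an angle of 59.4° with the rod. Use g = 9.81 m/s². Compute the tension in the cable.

T ≈ 727 N

Take torques about the hinge: T sin 59.4° · 1.6 = 120×9.81×0.85 = 1000.6 N·m.
So T = 1000.6 / (0.8607 × 1.6) = 726.57 N.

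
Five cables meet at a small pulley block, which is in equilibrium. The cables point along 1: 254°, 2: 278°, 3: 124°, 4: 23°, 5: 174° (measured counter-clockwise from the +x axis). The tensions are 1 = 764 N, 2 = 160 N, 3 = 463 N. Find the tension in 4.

T_4 ≈ 1140 N

Resolve: ΣF_x = 764 cos 254° + 160 cos 278° + 463 cos 124° + T_4 cos 23° + T_5 cos 174° = 0.
        ΣF_y = 764 sin 254° + 160 sin 278° + 463 sin 124° + T_4 sin 23° + T_5 sin 174° = 0.
The known terms sum to (-447.2, -509) N, so 0.9205 T_4 − 0.9945 T_5 = 447.2 and 0.3907 T_4 + 0.1045 T_5 = 509.
Solving simultaneously: T_4 = 1141 N, T_5 = 606 N.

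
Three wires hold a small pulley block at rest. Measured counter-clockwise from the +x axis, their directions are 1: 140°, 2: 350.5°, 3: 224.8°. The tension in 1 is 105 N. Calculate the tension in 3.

T_3 ≈ 65.6 N

Resolve: ΣF_x = 105 cos 140° + T_2 cos 350.5° + T_3 cos 224.8° = 0.
        ΣF_y = 105 sin 140° + T_2 sin 350.5° + T_3 sin 224.8° = 0.
The known terms sum to (-80.43, 67.49) N, so 0.9863 T_2 − 0.7096 T_3 = 80.43 and -0.1650 T_2 − 0.7046 T_3 = -67.49.
Solving simultaneously: T_2 = 128.8 N, T_3 = 65.62 N.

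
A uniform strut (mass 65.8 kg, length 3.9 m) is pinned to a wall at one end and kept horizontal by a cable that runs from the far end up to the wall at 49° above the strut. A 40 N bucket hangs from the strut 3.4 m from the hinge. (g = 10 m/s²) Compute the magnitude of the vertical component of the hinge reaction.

|H_y| ≈ 334 N

Take torques about the hinge: T sin 49° · 3.9 = 65.8×10×1.95 + 40×3.4 = 1419.1 N·m.
So T = 1419.1 / (0.7547 × 3.9) = 482.13 N.
ΣF_y = 0: H_y = (65.8×10 + 40) − T sin 49° = 698 − 363.87 = 334.13 N.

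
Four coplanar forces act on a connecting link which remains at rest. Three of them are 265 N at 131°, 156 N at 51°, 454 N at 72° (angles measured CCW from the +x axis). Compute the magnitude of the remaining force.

F ≈ 756 N

Sum the known components: ΣF_x = 64.61 N, ΣF_y = 753 N.
For equilibrium the remaining force must supply (−ΣF_x, −ΣF_y) = (-64.61, -753) N.
Magnitude = √((-64.61)² + (-753)²) = 755.8 N; direction = atan2(-753, -64.61) = 265.1°.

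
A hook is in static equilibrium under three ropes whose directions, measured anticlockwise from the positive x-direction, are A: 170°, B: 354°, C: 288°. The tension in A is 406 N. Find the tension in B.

T_B ≈ 392 N

Resolve: ΣF_x = 406 cos 170° + T_B cos 354° + T_C cos 288° = 0.
        ΣF_y = 406 sin 170° + T_B sin 354° + T_C sin 288° = 0.
The known terms sum to (-399.8, 70.5) N, so 0.9945 T_B + 0.3090 T_C = 399.8 and -0.1045 T_B − 0.9511 T_C = -70.5.
Solving simultaneously: T_B = 392.4 N, T_C = 31 N.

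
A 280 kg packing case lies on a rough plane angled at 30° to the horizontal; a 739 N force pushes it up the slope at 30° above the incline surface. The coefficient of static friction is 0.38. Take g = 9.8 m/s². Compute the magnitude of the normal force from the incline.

N ≈ 2010 N

Axes along / perpendicular to the incline. W sin 30° = 1372 N down-slope; W cos 30° = 2376 N into the surface.
Perpendicular: N = W cos 30° − P sin 30° = 2376 − 369.5 = 2007 N.
Along incline: P cos 30° + f = W sin 30° (friction acts up-slope) → f = 1372 − 640 = 732 N.
|f| = 732 N ≤ μN = 762.6 N, so the packing case is indeed static.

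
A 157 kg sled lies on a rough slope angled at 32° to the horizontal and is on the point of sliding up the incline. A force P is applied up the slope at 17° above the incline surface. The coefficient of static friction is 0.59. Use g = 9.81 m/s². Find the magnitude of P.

On the verge of sliding up the incline, friction equals μN and acts down the slope.
Perpendicular: N + P sin 17° = W cos 32° = 1306 N.
Along incline: P cos 17° = W sin 32° + μN  with W sin 32° = 816.2 N.
Solving the pair for P and N: P = 1406 N, N = 895.1 N (and f = μN = 528.1 N).

P ≈ 1410 N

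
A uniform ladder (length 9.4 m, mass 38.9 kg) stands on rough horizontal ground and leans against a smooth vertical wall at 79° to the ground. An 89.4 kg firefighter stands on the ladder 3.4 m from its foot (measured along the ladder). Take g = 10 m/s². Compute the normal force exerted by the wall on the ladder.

Torques about the foot: N_wall · 9.4 sin 79° = 38.9×10×4.7 cos 79° + 89.4×10×3.4 cos 79° → N_wall = 100.66 N.

N_wall ≈ 101 N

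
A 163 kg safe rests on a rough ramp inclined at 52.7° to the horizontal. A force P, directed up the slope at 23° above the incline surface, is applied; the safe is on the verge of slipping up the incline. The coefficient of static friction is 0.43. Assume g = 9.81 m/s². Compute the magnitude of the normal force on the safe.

N ≈ 363 N

On the verge of sliding up the incline, friction equals μN and acts down the slope.
Perpendicular: N + P sin 23° = W cos 52.7° = 969 N.
Along incline: P cos 23° = W sin 52.7° + μN  with W sin 52.7° = 1272 N.
Solving the pair for P and N: P = 1551 N, N = 362.8 N (and f = μN = 156 N).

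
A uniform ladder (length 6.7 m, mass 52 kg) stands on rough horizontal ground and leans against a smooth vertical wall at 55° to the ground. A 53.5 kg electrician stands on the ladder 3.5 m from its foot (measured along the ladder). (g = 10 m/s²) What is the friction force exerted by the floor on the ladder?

Torques about the foot: N_wall · 6.7 sin 55° = 52×10×3.35 cos 55° + 53.5×10×3.5 cos 55° → N_wall = 377.75 N.
ΣF_x = 0: f_floor = N_wall = 377.75 N.

f ≈ 378 N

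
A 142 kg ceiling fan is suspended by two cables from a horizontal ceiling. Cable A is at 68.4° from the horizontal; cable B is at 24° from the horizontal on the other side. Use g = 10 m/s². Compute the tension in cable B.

Weight W = 142 × 10 = 1420 N acts straight down.
Horizontal: T_A cos 68.4° = T_B cos 24°  →  T_A = 2.482 T_B.
Vertical: T_A sin 68.4° + T_B sin 24° = 1420.
Substituting the horizontal relation into the vertical equation gives 2.714 T_B = 1420, so T_B = 523.2 N.

T_B ≈ 523 N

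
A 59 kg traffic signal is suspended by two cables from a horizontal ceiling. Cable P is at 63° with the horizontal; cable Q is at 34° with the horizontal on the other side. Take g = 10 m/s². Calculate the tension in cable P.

Weight W = 59 × 10 = 590 N acts straight down.
Horizontal: T_P cos 63° = T_Q cos 34°  →  T_Q = 0.5476 T_P.
Vertical: T_P sin 63° + T_Q sin 34° = 590.
Substituting the horizontal relation into the vertical equation gives 1.197 T_P = 590, so T_P = 492.8 N.

T_P ≈ 493 N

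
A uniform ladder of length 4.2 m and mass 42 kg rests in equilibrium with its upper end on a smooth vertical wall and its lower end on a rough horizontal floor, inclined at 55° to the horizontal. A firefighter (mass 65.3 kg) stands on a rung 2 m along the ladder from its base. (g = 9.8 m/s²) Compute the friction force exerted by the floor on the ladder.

Torques about the foot: N_wall · 4.2 sin 55° = 42×9.8×2.1 cos 55° + 65.3×9.8×2 cos 55° → N_wall = 357.48 N.
ΣF_x = 0: f_floor = N_wall = 357.48 N.

f ≈ 357 N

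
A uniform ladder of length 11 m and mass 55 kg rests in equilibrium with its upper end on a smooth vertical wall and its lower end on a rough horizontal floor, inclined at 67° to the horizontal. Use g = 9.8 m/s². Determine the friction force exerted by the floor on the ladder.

f ≈ 114 N

Torques about the foot: N_wall · 11 sin 67° = 55×9.8×5.5 cos 67° → N_wall = 114.4 N.
ΣF_x = 0: f_floor = N_wall = 114.4 N.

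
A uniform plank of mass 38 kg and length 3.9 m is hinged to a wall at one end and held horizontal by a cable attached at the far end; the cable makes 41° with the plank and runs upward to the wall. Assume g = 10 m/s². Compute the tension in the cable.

T ≈ 290 N

Take torques about the hinge: T sin 41° · 3.9 = 38×10×1.95 = 741 N·m.
So T = 741 / (0.6561 × 3.9) = 289.61 N.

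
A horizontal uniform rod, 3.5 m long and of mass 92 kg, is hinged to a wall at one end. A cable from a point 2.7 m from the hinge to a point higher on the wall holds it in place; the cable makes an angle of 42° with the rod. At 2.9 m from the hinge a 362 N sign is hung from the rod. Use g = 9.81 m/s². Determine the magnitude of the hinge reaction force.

Take torques about the hinge: T sin 42° · 2.7 = 92×9.81×1.75 + 362×2.9 = 2629.2 N·m.
So T = 2629.2 / (0.6691 × 2.7) = 1455.3 N.
ΣF_x = 0: H_x = T cos 42° = 1081.5 N.
ΣF_y = 0: H_y = (92×9.81 + 362) − T sin 42° = 1264.5 − 973.78 = 290.74 N.
|H| = √(H_x² + H_y²) = √((1081.5)² + (290.74)²) = 1119.9 N.

|H| ≈ 1120 N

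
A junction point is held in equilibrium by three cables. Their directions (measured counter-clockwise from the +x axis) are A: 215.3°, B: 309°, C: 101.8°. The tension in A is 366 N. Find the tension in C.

T_C ≈ 799 N

Resolve: ΣF_x = 366 cos 215.3° + T_B cos 309° + T_C cos 101.8° = 0.
        ΣF_y = 366 sin 215.3° + T_B sin 309° + T_C sin 101.8° = 0.
The known terms sum to (-298.7, -211.5) N, so 0.6293 T_B − 0.2045 T_C = 298.7 and -0.7771 T_B + 0.9789 T_C = 211.5.
Solving simultaneously: T_B = 734.3 N, T_C = 799 N.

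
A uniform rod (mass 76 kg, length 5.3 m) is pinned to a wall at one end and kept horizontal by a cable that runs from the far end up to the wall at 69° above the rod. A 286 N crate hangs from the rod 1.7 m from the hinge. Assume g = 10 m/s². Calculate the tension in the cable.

T ≈ 505 N

Take torques about the hinge: T sin 69° · 5.3 = 76×10×2.65 + 286×1.7 = 2500.2 N·m.
So T = 2500.2 / (0.9336 × 5.3) = 505.3 N.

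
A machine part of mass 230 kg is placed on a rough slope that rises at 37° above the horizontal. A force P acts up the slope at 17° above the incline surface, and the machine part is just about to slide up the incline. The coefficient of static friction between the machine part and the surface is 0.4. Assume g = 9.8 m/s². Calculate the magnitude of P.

P ≈ 1930 N

On the verge of sliding up the incline, friction equals μN and acts down the slope.
Perpendicular: N + P sin 17° = W cos 37° = 1800 N.
Along incline: P cos 17° = W sin 37° + μN  with W sin 37° = 1356 N.
Solving the pair for P and N: P = 1935 N, N = 1234 N (and f = μN = 493.8 N).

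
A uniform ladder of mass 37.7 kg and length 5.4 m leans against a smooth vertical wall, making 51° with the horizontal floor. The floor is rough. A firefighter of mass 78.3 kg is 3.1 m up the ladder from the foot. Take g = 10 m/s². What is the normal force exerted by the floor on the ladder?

N_floor ≈ 1160 N

ΣF_y = 0: N_floor = 37.7×10 + 78.3×10 = 1160 N.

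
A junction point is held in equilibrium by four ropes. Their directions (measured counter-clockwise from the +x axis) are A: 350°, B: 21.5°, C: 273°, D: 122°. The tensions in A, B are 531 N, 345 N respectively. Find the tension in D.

T_D ≈ 1740 N

Resolve: ΣF_x = 531 cos 350° + 345 cos 21.5° + T_C cos 273° + T_D cos 122° = 0.
        ΣF_y = 531 sin 350° + 345 sin 21.5° + T_C sin 273° + T_D sin 122° = 0.
The known terms sum to (843.9, 34.24) N, so 0.0523 T_C − 0.5299 T_D = -843.9 and -0.9986 T_C + 0.8480 T_D = -34.24.
Solving simultaneously: T_C = 1514 N, T_D = 1742 N.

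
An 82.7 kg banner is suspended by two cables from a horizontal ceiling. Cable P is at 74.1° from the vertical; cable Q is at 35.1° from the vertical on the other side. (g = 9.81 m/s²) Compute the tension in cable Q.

T_Q ≈ 826 N

Angles from the horizontal: cable P is 90° − 74.1° = 15.9°, cable Q is 90° − 35.1° = 54.9°.
Weight W = 82.7 × 9.81 = 811.3 N acts straight down.
Horizontal: T_P cos 15.9° = T_Q cos 54.9°  →  T_P = 0.5979 T_Q.
Vertical: T_P sin 15.9° + T_Q sin 54.9° = 811.3.
Substituting the horizontal relation into the vertical equation gives 0.9819 T_Q = 811.3, so T_Q = 826.2 N.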